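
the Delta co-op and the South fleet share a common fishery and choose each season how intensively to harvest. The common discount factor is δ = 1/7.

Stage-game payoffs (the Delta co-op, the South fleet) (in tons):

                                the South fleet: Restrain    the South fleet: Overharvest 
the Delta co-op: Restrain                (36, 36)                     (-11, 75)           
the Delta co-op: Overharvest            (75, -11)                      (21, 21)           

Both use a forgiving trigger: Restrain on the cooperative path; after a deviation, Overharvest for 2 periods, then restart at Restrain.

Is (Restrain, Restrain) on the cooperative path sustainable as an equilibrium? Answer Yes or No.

No

Comparing payoff streams over the 3 periods until play realigns: cooperate → 36(1+δ+…+δ^2); deviate → 75 + 21(δ+…+δ^2).
Cooperation is sustained iff (36−21)(δ+…+δ^2) ≥ 75−36.
δ+…+δ^2 = 1/7·(1−(1/7)^2)/(1−1/7) = 0.1633, and (75−36)/(36−21) = 2.6000.
0.1633 < 2.6000, so cooperation is not sustainable.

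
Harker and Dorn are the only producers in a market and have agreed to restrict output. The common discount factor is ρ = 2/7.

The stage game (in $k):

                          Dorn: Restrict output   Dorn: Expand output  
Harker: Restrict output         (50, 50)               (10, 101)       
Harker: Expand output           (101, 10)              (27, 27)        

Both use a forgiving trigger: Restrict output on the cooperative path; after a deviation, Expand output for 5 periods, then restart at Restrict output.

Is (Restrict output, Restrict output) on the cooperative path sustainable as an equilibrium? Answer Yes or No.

No

A one-shot deviation gives 101 now, then 27 for 5 periods, then back to 50.
Gain from deviating: (101−50) today; loss: (50−27) in each of the next 5 periods.
No-deviation condition: (50−27)(ρ+…+ρ^5) ≥ 101−50, i.e. ρ+…+ρ^5 ≥ 51/23.
At ρ = 2/7: ρ+…+ρ^5 = 0.3992 < 2.2174.
So cooperation is not sustainable.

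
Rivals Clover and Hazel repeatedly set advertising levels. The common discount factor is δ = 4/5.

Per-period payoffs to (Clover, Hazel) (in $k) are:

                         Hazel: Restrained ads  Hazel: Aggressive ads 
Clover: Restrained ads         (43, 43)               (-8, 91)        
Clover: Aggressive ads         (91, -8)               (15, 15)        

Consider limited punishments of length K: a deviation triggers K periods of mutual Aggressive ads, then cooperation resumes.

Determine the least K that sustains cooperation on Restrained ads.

Need Σ_{k=1}^{K} δ^k ≥ (91−43)/(43−15) = 1.7143 at δ = 4/5.
At K = 2 the sum is 1.4400 < 1.7143; at K = 3 it is 1.9520 ≥ 1.7143.
So the minimum punishment length is K = 3.

3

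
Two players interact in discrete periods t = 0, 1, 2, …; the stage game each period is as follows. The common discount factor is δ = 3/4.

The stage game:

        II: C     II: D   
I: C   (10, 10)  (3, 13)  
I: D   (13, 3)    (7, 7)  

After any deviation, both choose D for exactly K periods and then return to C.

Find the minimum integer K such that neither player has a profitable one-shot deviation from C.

IC: δ(1−δ^K)/(1−δ) ≥ (13−10)/(10−7) = 1.
With δ = 3/4: need 1 − δ^K ≥ 1·(1−3/4)/(3/4), i.e. δ^K ≤ 0.6667.
Since (3/4)^1 = 0.7500 and (3/4)^2 = 0.5625, the smallest such K is 2.

2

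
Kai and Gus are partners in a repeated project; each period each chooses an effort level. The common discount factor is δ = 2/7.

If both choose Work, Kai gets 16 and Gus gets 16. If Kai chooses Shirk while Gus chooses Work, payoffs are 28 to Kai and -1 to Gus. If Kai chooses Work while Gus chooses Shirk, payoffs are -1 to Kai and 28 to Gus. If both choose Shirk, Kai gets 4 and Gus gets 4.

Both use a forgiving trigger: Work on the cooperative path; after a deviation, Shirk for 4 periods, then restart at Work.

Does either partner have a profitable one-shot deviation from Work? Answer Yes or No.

IC: δ+…+δ^4 ≥ (28−16)/(16−4) = 1.
At δ = 2/7: partial sum = 0.3973 < 1.0000. Cooperation not sustainable.

Yes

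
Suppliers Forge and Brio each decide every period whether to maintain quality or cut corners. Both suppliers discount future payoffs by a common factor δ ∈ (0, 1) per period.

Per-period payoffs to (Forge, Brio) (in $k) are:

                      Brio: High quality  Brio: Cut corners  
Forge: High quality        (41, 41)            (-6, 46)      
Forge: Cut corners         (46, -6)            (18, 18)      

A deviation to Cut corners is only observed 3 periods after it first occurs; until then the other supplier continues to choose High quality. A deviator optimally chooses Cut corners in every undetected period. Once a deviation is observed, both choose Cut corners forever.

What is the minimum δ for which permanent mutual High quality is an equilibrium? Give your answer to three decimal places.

The best deviation is to choose Cut corners for all 3 undetected periods, earning 46 each, then 18 forever once detected.
Deviation value: 46(1−δ^3)/(1−δ) + 18δ^3/(1−δ); cooperation value: 41/(1−δ).
IC: 41 ≥ 46(1−δ^3) + 18δ^3 = 46 − 28δ^3.
So δ^3 ≥ 5/28, giving δ ≥ (5/28)^(1/3) ≈ 0.563.

0.563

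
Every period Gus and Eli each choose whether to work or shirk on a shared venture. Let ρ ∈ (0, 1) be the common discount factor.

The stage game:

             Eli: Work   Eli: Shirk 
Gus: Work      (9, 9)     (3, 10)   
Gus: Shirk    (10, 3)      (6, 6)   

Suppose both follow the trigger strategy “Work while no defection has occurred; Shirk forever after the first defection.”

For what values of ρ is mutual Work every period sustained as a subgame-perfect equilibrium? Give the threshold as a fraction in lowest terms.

Under grim trigger the critical discount factor is (T−C)/(T−P) with T = 10, C = 9, P = 6.
ρ* = (10−9)/(10−6) = 1/4.

1/4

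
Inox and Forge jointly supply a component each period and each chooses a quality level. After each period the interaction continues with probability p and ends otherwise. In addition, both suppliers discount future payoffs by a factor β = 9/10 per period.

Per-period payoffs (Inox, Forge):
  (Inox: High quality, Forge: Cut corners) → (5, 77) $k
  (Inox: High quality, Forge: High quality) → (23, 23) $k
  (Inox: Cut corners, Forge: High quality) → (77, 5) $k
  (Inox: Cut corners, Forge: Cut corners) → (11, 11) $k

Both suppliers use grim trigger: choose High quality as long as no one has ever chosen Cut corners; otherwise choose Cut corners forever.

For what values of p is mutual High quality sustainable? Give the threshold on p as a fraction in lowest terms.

10/11

Expected continuation weight on next period's payoff is β·p = 9/10·p, which plays the role of the discount factor.
Cooperation requires 9/10·p ≥ (77−23)/(77−11) = 9/11, hence p ≥ 10/11.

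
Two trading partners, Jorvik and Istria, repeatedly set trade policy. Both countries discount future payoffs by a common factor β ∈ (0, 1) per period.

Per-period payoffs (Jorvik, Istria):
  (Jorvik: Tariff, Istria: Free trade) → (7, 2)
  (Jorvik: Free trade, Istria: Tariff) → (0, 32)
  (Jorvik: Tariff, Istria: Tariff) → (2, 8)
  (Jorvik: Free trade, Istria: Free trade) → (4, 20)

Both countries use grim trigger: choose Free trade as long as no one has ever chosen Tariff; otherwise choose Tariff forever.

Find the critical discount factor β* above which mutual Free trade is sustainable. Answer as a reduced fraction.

3/5

Jorvik's threshold: (7−4)/(7−2) = 3/5.
Istria's threshold: (32−20)/(32−8) = 1/2.
3/5 > 1/2, so Jorvik binds and β* = 3/5.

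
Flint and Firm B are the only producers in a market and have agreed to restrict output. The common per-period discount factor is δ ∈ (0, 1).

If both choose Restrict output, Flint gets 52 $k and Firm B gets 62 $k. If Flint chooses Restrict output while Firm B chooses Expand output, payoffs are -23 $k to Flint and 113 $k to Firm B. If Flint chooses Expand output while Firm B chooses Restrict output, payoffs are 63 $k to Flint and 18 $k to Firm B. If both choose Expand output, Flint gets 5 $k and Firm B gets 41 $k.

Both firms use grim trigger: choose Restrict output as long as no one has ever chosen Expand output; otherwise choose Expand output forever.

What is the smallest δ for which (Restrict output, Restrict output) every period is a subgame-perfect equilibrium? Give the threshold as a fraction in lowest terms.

17/24

Flint's threshold: (63−52)/(63−5) = 11/58.
Firm B's threshold: (113−62)/(113−41) = 17/24.
11/58 < 17/24, so Firm B binds and δ* = 17/24.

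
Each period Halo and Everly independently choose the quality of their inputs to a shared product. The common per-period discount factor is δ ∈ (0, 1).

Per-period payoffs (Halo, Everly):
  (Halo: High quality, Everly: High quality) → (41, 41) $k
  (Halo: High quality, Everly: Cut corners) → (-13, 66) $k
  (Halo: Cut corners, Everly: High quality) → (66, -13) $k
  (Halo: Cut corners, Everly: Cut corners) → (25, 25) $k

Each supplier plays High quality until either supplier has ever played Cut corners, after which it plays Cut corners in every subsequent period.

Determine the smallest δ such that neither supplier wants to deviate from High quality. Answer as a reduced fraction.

41/(1−δ) ≥ 66 + 25δ/(1−δ)
41 ≥ 66 − 41δ
δ ≥ 25/41.

25/41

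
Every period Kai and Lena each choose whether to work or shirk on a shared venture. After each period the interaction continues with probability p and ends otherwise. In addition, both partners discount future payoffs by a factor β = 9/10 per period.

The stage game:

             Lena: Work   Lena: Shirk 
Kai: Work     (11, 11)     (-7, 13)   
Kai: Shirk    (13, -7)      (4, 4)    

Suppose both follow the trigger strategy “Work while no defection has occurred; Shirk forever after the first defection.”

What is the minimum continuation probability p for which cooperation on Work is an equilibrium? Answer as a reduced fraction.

20/81

With continuation probability p and discount β, the effective per-period discount factor is βp.
Grim-trigger IC: βp ≥ (13−11)/(13−4) = 2/9.
So p ≥ (2/9)/(9/10) = 20/81.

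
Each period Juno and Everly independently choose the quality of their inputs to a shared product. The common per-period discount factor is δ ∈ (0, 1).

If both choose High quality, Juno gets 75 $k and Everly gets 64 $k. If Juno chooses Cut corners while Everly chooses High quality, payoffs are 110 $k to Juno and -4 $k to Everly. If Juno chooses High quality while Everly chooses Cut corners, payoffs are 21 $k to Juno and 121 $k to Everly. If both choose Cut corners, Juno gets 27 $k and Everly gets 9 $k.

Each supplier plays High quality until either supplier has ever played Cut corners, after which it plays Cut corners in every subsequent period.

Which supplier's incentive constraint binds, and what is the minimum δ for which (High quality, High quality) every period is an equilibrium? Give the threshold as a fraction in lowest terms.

Everly; δ ≥ 57/112

Juno's threshold: (110−75)/(110−27) = 35/83.
Everly's threshold: (121−64)/(121−9) = 57/112.
35/83 < 57/112, so Everly binds and δ* = 57/112.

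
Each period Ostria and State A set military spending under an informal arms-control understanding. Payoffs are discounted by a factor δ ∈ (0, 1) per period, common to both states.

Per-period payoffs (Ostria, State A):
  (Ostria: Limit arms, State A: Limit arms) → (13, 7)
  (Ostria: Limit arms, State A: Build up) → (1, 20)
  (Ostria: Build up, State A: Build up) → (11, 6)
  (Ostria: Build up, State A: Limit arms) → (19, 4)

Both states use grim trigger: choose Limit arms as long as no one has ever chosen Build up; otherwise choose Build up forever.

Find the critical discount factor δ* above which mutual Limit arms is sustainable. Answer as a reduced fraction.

13/14

For Ostria: deviation gain 19−13 = 6, per-period punishment loss 13−11 = 2. IC gives δ ≥ 6/8 = 3/4.
For State A: gain 13, loss 1 per period, so δ ≥ 13/14.
The tighter constraint is State A's, so cooperation needs δ ≥ 13/14.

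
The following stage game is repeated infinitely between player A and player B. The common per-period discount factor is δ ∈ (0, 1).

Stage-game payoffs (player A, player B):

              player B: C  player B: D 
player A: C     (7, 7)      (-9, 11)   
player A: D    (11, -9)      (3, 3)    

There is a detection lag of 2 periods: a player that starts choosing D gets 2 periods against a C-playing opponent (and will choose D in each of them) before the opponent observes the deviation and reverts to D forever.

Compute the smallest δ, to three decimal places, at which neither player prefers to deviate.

A deviator earns 11 for 2 periods, then 3 forever; cooperating earns 7 forever. Multiplying the IC by (1−δ):
7 ≥ 11(1−δ^2) + 3δ^2, so 8·δ^2 ≥ 4 and δ^2 ≥ 1/2.
δ ≥ (1/2)^(1/2) ≈ 0.707.

0.707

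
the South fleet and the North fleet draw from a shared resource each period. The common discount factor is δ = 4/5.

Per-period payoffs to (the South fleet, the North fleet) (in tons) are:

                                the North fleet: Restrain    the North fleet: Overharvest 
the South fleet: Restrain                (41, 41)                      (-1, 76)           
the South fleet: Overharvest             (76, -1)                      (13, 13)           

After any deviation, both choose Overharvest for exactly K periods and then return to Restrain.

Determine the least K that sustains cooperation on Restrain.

No profitable deviation requires (41−13)(δ+…+δ^K) ≥ 76−41, i.e. δ+…+δ^K ≥ 5/4 ≈ 1.2500.
With δ = 4/5, the partial sums are K=1: 0.8000, K=2: 1.4400.
K = 2 is the first length at which the sum reaches 1.2500.

2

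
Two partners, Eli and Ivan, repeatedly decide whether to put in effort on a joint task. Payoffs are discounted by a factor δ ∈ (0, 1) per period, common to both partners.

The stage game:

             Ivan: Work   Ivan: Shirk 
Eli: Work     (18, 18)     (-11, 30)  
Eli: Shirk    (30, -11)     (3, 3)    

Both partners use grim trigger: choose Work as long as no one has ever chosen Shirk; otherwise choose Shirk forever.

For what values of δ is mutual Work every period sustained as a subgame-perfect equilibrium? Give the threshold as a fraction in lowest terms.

18/(1−δ) ≥ 30 + 3δ/(1−δ)
18 ≥ 30 − 27δ
δ ≥ 12/27 = 4/9.

4/9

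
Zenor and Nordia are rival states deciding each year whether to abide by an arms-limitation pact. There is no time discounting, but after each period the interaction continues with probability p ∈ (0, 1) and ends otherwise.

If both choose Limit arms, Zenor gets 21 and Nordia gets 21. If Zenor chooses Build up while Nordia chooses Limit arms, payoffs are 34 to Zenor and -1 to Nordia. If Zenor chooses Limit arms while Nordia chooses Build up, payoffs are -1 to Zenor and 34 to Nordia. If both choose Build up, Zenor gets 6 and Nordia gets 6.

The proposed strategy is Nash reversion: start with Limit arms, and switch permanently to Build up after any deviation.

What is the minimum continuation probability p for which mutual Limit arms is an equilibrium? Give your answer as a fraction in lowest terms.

13/28

With no time discounting, the continuation probability p plays the role of the discount factor.
Grim-trigger IC: 21/(1−p) ≥ 34 + 6p/(1−p) ⇒ p ≥ (34−21)/(34−6) = 13/28.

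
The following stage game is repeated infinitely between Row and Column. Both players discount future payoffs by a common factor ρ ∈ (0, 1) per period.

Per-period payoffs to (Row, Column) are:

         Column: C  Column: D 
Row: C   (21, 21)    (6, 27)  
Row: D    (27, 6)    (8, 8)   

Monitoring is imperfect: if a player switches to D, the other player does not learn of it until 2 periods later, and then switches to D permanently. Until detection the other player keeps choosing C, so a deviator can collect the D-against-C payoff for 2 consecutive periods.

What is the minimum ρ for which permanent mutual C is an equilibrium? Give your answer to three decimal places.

0.562

A deviator earns 27 for 2 periods, then 8 forever; cooperating earns 21 forever. Multiplying the IC by (1−ρ):
21 ≥ 27(1−ρ^2) + 8ρ^2, so 19·ρ^2 ≥ 6 and ρ^2 ≥ 6/19.
ρ ≥ (6/19)^(1/2) ≈ 0.562.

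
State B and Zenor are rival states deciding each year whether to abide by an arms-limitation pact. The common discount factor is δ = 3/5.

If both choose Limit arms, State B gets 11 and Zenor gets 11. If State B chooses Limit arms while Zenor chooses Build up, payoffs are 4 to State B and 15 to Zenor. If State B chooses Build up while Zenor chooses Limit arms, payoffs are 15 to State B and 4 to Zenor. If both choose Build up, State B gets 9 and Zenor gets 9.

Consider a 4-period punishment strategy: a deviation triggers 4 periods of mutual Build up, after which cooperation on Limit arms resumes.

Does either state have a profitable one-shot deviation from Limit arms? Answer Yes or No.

Yes

Comparing payoff streams over the 5 periods until play realigns: cooperate → 11(1+δ+…+δ^4); deviate → 15 + 9(δ+…+δ^4).
Cooperation is sustained iff (11−9)(δ+…+δ^4) ≥ 15−11.
δ+…+δ^4 = 3/5·(1−(3/5)^4)/(1−3/5) = 1.3056, and (15−11)/(11−9) = 2.0000.
1.3056 < 2.0000, so cooperation is not sustainable.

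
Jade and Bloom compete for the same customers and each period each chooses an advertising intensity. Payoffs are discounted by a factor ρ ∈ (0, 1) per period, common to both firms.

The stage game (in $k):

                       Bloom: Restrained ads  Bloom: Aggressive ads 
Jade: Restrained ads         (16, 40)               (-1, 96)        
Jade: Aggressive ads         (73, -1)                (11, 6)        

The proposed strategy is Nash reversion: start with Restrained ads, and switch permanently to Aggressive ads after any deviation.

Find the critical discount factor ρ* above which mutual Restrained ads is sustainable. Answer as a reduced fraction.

Jade: cooperation gives 16 each period; deviation gives 73 once then 11 forever.
  16/(1−ρ) ≥ 73 + 11ρ/(1−ρ) ⇒ ρ ≥ 57/62.
Bloom: cooperation gives 40 each period; deviation gives 96 once then 6 forever.
  ρ ≥ 56/90 = 28/45.
Both must hold, so the binding constraint is Jade's: ρ ≥ 57/62.

57/62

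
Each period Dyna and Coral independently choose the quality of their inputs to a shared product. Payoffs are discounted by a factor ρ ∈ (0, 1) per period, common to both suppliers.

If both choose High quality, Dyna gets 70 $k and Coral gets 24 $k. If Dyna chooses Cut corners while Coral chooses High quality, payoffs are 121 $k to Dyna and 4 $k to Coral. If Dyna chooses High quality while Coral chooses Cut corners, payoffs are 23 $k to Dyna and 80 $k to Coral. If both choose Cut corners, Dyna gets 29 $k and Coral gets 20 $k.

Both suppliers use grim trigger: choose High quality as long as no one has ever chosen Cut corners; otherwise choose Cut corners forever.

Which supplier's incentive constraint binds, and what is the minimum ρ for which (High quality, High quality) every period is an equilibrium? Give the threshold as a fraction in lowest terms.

Coral; ρ ≥ 14/15

Dyna: cooperation gives 70 each period; deviation gives 121 once then 29 forever.
  70/(1−ρ) ≥ 121 + 29ρ/(1−ρ) ⇒ ρ ≥ 51/92.
Coral: cooperation gives 24 each period; deviation gives 80 once then 20 forever.
  ρ ≥ 56/60 = 14/15.
Both must hold, so the binding constraint is Coral's: ρ ≥ 14/15.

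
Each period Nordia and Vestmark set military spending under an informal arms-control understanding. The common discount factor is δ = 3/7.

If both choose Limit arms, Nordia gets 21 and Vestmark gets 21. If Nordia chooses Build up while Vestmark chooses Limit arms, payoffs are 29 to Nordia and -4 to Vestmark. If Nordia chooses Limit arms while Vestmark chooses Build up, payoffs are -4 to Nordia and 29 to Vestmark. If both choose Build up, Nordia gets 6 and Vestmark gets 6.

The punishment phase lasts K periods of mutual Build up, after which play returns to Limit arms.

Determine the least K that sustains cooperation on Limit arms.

IC: δ(1−δ^K)/(1−δ) ≥ (29−21)/(21−6) = 8/15.
With δ = 3/7: need 1 − δ^K ≥ 8/15·(1−3/7)/(3/7), i.e. δ^K ≤ 0.2889.
Since (3/7)^1 = 0.4286 and (3/7)^2 = 0.1837, the smallest such K is 2.

2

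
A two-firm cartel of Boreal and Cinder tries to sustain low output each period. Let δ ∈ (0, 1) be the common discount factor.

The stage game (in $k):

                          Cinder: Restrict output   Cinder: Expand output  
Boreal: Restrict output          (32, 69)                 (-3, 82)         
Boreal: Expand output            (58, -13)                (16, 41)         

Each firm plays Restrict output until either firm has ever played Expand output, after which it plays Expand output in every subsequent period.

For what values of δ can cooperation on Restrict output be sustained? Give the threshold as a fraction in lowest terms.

13/21

For Boreal: deviation gain 58−32 = 26, per-period punishment loss 32−16 = 16. IC gives δ ≥ 26/42 = 13/21.
For Cinder: gain 13, loss 28 per period, so δ ≥ 13/41.
The tighter constraint is Boreal's, so cooperation needs δ ≥ 13/21.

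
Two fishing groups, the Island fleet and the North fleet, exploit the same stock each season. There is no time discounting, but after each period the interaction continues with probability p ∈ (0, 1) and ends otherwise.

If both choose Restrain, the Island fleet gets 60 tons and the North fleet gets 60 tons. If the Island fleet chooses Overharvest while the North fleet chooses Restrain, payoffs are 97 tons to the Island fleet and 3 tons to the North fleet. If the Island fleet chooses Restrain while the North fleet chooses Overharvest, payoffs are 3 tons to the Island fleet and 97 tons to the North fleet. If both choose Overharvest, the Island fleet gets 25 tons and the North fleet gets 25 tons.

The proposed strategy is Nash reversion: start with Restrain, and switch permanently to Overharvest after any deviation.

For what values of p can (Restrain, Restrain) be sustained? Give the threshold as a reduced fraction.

37/72

With no time discounting, the continuation probability p plays the role of the discount factor.
Grim-trigger IC: 60/(1−p) ≥ 97 + 25p/(1−p) ⇒ p ≥ (97−60)/(97−25) = 37/72.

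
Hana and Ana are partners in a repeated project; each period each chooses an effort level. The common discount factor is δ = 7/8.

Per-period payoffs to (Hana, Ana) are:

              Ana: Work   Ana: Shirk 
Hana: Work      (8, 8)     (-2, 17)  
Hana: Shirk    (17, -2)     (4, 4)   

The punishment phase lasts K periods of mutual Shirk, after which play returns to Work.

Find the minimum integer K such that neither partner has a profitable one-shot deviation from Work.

IC: δ(1−δ^K)/(1−δ) ≥ (17−8)/(8−4) = 9/4.
With δ = 7/8: need 1 − δ^K ≥ 9/4·(1−7/8)/(7/8), i.e. δ^K ≤ 0.6786.
Since (7/8)^2 = 0.7656 and (7/8)^3 = 0.6699, the smallest such K is 3.

3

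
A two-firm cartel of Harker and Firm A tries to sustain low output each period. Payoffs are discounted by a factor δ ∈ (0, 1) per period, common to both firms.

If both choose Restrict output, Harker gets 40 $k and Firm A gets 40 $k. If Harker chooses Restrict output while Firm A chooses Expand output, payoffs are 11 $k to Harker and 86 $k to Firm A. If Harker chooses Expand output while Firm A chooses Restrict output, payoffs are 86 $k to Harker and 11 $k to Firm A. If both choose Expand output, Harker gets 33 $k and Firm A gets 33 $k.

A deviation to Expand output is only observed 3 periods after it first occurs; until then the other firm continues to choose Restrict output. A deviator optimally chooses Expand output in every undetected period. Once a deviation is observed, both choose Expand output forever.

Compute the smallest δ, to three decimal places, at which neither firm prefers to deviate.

0.954

A deviator earns 86 for 3 periods, then 33 forever; cooperating earns 40 forever. Multiplying the IC by (1−δ):
40 ≥ 86(1−δ^3) + 33δ^3, so 53·δ^3 ≥ 46 and δ^3 ≥ 46/53.
δ ≥ (46/53)^(1/3) ≈ 0.954.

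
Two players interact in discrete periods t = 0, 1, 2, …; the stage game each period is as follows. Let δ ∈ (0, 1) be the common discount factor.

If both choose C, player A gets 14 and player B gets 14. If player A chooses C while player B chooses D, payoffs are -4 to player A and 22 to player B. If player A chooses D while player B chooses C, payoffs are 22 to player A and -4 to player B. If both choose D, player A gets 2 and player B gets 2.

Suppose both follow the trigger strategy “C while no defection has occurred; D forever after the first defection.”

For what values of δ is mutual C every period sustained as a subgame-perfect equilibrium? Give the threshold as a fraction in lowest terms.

2/5

Under grim trigger the critical discount factor is (T−C)/(T−P) with T = 22, C = 14, P = 2.
δ* = (22−14)/(22−2) = 8/20 = 2/5.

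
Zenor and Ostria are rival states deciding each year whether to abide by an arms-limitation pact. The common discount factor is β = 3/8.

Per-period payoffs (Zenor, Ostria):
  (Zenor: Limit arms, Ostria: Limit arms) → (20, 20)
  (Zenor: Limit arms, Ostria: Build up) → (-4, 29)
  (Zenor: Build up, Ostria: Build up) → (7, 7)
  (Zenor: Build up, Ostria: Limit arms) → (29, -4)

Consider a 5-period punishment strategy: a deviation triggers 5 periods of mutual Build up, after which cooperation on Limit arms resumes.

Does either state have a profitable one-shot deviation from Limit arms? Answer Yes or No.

Yes

Comparing payoff streams over the 6 periods until play realigns: cooperate → 20(1+β+…+β^5); deviate → 29 + 7(β+…+β^5).
Cooperation is sustained iff (20−7)(β+…+β^5) ≥ 29−20.
β+…+β^5 = 3/8·(1−(3/8)^5)/(1−3/8) = 0.5956, and (29−20)/(20−7) = 0.6923.
0.5956 < 0.6923, so cooperation is not sustainable.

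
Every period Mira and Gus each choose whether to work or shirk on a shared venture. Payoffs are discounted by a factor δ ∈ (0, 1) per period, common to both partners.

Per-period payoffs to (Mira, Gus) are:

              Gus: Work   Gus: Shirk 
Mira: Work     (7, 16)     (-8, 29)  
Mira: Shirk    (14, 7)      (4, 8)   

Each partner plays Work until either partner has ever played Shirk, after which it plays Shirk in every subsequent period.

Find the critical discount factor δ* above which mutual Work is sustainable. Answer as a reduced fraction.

7/10

Mira: cooperation gives 7 each period; deviation gives 14 once then 4 forever.
  7/(1−δ) ≥ 14 + 4δ/(1−δ) ⇒ δ ≥ 7/10.
Gus: cooperation gives 16 each period; deviation gives 29 once then 8 forever.
  δ ≥ 13/21.
Both must hold, so the binding constraint is Mira's: δ ≥ 7/10.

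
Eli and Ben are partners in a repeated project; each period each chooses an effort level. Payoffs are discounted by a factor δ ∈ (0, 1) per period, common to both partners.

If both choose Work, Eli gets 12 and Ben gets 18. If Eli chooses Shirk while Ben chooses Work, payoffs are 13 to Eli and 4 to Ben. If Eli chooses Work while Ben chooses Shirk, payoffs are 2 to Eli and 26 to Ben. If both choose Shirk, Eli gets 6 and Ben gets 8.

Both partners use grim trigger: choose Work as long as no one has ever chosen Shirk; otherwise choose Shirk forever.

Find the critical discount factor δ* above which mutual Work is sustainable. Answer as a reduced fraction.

Eli: cooperation gives 12 each period; deviation gives 13 once then 6 forever.
  12/(1−δ) ≥ 13 + 6δ/(1−δ) ⇒ δ ≥ 1/7.
Ben: cooperation gives 18 each period; deviation gives 26 once then 8 forever.
  δ ≥ 8/18 = 4/9.
Both must hold, so the binding constraint is Ben's: δ ≥ 4/9.

4/9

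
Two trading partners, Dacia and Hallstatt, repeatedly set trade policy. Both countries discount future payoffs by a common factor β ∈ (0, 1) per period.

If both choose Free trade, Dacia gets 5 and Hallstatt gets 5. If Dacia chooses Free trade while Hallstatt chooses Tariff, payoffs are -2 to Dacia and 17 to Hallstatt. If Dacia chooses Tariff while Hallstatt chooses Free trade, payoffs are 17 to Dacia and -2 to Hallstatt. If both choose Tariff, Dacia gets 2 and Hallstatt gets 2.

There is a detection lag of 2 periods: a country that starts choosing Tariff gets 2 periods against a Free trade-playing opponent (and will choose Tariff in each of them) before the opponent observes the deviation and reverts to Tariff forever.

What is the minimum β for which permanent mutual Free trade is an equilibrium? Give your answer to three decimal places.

Deviating for the 2 undetected periods gains 17−5 = 12 per period over cooperation, then loses 5−2 = 3 per period forever once punishment starts.
Gain: 12(1 + β + … + β^1); loss: 3·β^2/(1−β).
No profitable deviation ⇔ 12(1−β^2) ≤ 3·β^2, i.e. β^2 ≥ 12/(12+3) = 4/5.
Hence β ≥ (4/5)^(1/2) ≈ 0.894.

0.894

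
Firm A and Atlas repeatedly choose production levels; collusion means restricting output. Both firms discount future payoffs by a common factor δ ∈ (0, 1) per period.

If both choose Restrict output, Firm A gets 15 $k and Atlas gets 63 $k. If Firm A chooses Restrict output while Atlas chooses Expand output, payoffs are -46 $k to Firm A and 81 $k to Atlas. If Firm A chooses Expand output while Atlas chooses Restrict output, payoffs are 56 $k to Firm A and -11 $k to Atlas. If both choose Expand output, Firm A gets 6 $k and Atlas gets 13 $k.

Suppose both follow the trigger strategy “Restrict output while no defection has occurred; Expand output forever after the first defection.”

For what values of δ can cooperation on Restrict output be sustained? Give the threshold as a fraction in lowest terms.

41/50

Firm A's threshold: (56−15)/(56−6) = 41/50.
Atlas's threshold: (81−63)/(81−13) = 9/34.
41/50 > 9/34, so Firm A binds and δ* = 41/50.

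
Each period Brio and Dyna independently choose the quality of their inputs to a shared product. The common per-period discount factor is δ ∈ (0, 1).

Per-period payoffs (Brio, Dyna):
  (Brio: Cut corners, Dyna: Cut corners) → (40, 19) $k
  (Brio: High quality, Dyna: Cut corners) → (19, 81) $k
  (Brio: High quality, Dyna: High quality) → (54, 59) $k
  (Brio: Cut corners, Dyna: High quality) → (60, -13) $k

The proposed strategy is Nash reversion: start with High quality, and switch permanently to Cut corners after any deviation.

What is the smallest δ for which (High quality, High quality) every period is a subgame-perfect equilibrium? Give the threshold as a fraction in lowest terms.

For Brio: deviation gain 60−54 = 6, per-period punishment loss 54−40 = 14. IC gives δ ≥ 6/20 = 3/10.
For Dyna: gain 22, loss 40 per period, so δ ≥ 22/62 = 11/31.
The tighter constraint is Dyna's, so cooperation needs δ ≥ 11/31.

11/31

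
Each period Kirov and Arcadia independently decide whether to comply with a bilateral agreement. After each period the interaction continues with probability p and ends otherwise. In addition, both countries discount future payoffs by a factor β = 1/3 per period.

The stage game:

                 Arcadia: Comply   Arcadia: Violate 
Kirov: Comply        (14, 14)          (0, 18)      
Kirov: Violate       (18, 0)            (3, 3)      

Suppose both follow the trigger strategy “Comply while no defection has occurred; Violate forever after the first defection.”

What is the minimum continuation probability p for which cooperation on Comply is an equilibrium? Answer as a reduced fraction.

With continuation probability p and discount β, the effective per-period discount factor is βp.
Grim-trigger IC: βp ≥ (18−14)/(18−3) = 4/15.
So p ≥ (4/15)/(1/3) = 4/5.

4/5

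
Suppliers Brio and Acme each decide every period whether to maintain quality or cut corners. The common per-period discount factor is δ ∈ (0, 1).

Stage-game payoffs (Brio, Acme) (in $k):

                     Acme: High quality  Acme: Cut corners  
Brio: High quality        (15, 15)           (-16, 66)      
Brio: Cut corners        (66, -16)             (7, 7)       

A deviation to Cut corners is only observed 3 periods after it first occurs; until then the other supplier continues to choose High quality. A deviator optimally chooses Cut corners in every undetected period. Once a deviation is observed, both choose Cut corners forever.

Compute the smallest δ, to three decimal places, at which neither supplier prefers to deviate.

0.953

Deviating for the 3 undetected periods gains 66−15 = 51 per period over cooperation, then loses 15−7 = 8 per period forever once punishment starts.
Gain: 51(1 + δ + … + δ^2); loss: 8·δ^3/(1−δ).
No profitable deviation ⇔ 51(1−δ^3) ≤ 8·δ^3, i.e. δ^3 ≥ 51/(51+8) = 51/59.
Hence δ ≥ (51/59)^(1/3) ≈ 0.953.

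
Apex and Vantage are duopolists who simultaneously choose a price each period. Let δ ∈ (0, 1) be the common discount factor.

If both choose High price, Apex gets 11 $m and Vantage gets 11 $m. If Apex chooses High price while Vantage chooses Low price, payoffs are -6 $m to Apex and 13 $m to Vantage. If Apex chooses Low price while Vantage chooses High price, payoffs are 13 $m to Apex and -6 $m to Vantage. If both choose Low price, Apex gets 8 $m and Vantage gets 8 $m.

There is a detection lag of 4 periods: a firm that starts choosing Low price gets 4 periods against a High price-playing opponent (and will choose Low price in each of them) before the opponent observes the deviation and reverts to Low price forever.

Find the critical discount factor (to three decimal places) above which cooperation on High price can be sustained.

The best deviation is to choose Low price for all 4 undetected periods, earning 13 each, then 8 forever once detected.
Deviation value: 13(1−δ^4)/(1−δ) + 8δ^4/(1−δ); cooperation value: 11/(1−δ).
IC: 11 ≥ 13(1−δ^4) + 8δ^4 = 13 − 5δ^4.
So δ^4 ≥ 2/5, giving δ ≥ (2/5)^(1/4) ≈ 0.795.

0.795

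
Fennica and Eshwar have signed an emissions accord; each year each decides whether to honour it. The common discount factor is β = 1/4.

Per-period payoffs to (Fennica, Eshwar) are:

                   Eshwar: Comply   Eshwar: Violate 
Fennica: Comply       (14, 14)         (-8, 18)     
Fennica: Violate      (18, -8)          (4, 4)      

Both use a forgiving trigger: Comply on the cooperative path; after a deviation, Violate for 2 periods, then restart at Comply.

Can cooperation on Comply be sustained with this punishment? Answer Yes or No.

No

Comparing payoff streams over the 3 periods until play realigns: cooperate → 14(1+β+…+β^2); deviate → 18 + 4(β+…+β^2).
Cooperation is sustained iff (14−4)(β+…+β^2) ≥ 18−14.
β+…+β^2 = 1/4·(1−(1/4)^2)/(1−1/4) = 0.3125, and (18−14)/(14−4) = 0.4000.
0.3125 < 0.4000, so cooperation is not sustainable.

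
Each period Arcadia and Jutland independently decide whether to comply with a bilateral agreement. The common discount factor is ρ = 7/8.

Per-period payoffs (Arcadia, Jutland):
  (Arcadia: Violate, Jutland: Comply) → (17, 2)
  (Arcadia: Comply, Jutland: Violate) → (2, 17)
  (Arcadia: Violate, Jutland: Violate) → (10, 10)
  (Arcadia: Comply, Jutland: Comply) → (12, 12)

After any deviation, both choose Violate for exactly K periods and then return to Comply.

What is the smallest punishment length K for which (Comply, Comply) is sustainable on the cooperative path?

4

No profitable deviation requires (12−10)(ρ+…+ρ^K) ≥ 17−12, i.e. ρ+…+ρ^K ≥ 5/2 ≈ 2.5000.
With ρ = 7/8, the partial sums are K=1: 0.8750, K=2: 1.6406, K=3: 2.3105, K=4: 2.8967.
K = 4 is the first length at which the sum reaches 2.5000.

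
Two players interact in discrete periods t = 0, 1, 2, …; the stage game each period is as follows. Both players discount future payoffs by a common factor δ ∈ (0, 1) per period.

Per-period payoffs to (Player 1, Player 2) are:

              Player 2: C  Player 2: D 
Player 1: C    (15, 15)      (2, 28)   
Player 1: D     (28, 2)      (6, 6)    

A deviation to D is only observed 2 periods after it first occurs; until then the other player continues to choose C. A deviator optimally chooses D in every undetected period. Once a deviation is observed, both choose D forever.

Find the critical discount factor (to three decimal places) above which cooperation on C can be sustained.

A deviator earns 28 for 2 periods, then 6 forever; cooperating earns 15 forever. Multiplying the IC by (1−δ):
15 ≥ 28(1−δ^2) + 6δ^2, so 22·δ^2 ≥ 13 and δ^2 ≥ 13/22.
δ ≥ (13/22)^(1/2) ≈ 0.769.

0.769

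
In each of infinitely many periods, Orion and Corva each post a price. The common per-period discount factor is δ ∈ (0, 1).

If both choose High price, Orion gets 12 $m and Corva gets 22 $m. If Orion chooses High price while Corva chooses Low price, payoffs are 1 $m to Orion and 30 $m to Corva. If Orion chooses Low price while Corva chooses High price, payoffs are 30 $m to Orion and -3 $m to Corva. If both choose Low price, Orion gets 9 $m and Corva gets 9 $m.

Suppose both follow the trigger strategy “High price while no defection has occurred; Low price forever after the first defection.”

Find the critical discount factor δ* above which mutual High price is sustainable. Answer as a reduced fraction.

6/7

Orion's threshold: (30−12)/(30−9) = 6/7.
Corva's threshold: (30−22)/(30−9) = 8/21.
6/7 > 8/21, so Orion binds and δ* = 6/7.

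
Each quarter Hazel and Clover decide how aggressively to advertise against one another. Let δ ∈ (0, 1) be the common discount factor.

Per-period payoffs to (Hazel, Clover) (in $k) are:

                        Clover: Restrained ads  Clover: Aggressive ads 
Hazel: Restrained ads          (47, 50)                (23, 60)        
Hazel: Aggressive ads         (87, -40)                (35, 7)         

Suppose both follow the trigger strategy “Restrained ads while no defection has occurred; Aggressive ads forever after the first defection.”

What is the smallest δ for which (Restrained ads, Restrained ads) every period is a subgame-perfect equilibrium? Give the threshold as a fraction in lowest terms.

10/13

For Hazel: deviation gain 87−47 = 40, per-period punishment loss 47−35 = 12. IC gives δ ≥ 40/52 = 10/13.
For Clover: gain 10, loss 43 per period, so δ ≥ 10/53.
The tighter constraint is Hazel's, so cooperation needs δ ≥ 10/13.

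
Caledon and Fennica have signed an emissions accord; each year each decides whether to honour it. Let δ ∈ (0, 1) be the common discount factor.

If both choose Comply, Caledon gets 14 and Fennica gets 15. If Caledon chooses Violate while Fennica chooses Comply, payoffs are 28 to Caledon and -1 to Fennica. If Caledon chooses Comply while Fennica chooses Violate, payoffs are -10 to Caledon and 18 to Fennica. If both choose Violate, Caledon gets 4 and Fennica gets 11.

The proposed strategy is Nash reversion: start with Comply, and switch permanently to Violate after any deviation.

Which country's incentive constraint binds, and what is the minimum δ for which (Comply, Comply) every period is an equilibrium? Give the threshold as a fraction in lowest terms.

Caledon: cooperation gives 14 each period; deviation gives 28 once then 4 forever.
  14/(1−δ) ≥ 28 + 4δ/(1−δ) ⇒ δ ≥ 14/24 = 7/12.
Fennica: cooperation gives 15 each period; deviation gives 18 once then 11 forever.
  δ ≥ 3/7.
Both must hold, so the binding constraint is Caledon's: δ ≥ 7/12.

Caledon; δ ≥ 7/12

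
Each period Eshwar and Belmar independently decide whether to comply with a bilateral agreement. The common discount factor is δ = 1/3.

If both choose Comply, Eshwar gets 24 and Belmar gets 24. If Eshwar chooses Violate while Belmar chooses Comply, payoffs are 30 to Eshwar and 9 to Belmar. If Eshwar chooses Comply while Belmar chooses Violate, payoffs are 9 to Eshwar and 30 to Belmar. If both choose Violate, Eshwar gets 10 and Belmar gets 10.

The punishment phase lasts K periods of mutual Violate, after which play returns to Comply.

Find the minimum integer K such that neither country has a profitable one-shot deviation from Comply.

2

No profitable deviation requires (24−10)(δ+…+δ^K) ≥ 30−24, i.e. δ+…+δ^K ≥ 3/7 ≈ 0.4286.
With δ = 1/3, the partial sums are K=1: 0.3333, K=2: 0.4444.
K = 2 is the first length at which the sum reaches 0.4286.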